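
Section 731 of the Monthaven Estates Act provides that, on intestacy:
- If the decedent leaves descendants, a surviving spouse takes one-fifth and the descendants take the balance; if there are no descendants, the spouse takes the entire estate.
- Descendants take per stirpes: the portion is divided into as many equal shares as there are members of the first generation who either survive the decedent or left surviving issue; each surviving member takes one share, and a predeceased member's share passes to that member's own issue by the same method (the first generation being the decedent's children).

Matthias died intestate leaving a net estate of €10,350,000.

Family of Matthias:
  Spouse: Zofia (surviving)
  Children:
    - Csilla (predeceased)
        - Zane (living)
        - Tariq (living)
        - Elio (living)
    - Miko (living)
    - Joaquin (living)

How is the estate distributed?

Zofia takes one-fifth of €10,350,000 = €2,070,000. The remaining €8,280,000 passes to the descendants.
The descendants' portion (€8,280,000) is divided into 3 shares of €2,760,000: Miko and Joaquin each take €2,760,000; Csilla's €2,760,000 share passes to Csilla's issue.
Csilla's share (€2,760,000) is divided into 3 shares of €920,000: Zane, Tariq, and Elio each take €920,000.

Zofia: €2,070,000; Zane: €920,000; Tariq: €920,000; Elio: €920,000; Miko: €2,760,000; Joaquin: €2,760,000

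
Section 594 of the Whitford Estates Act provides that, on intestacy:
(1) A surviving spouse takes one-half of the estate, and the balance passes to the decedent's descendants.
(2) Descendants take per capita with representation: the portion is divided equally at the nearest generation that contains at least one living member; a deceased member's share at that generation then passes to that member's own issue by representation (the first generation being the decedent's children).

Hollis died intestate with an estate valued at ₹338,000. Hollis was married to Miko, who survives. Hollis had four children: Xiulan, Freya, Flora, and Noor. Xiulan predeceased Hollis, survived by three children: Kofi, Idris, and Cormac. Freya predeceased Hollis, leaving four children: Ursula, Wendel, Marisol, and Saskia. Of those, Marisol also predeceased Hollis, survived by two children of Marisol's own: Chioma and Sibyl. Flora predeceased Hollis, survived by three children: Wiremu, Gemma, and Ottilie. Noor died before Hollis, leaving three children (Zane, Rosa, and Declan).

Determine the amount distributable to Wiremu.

Wiremu receives ₹13,000.

Miko takes one-half of ₹338,000 = ₹169,000. The remaining ₹169,000 passes to the descendants.
No child survives, so the initial division is made at the grandchildren's generation.
The descendants' portion (₹169,000) is divided into 13 shares of ₹13,000: Kofi, Idris, Cormac, Ursula, Wendel, Saskia, Wiremu, Gemma, Ottilie, Zane, Rosa, and Declan each take ₹13,000; Marisol's ₹13,000 share passes to Marisol's issue.
Marisol's share (₹13,000) is divided into 2 shares of ₹6,500: Chioma and Sibyl each take ₹6,500.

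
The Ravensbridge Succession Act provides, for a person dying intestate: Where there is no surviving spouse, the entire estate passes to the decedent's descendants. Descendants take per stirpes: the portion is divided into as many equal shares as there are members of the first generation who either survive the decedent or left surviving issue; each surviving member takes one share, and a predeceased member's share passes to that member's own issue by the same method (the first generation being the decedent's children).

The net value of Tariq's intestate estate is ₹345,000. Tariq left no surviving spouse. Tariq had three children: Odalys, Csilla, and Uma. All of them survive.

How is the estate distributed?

Odalys: ₹115,000; Csilla: ₹115,000; Uma: ₹115,000

The entire ₹345,000 passes to the descendants.
That amount (₹345,000) is divided into 3 shares of ₹115,000: Odalys, Csilla, and Uma each take ₹115,000.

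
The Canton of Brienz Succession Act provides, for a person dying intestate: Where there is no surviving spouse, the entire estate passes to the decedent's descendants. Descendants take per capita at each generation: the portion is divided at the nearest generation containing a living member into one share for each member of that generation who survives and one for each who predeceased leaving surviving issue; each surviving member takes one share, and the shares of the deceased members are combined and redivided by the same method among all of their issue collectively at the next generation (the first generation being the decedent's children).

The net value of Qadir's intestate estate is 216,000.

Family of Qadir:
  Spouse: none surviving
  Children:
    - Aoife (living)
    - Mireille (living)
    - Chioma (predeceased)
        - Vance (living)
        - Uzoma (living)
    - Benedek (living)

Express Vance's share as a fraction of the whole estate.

The entire 216,000 passes to the descendants.
That amount (216,000) is divided at the children's generation into 4 shares of 54,000. Aoife, Mireille, and Benedek each take 54,000. The remaining share for the deceased Chioma (54,000) is carried to the next generation.
That pool (54,000) is divided at the grandchildren's generation equally among Vance and Uzoma: 27,000 each.

Vance receives 1/8 of the estate.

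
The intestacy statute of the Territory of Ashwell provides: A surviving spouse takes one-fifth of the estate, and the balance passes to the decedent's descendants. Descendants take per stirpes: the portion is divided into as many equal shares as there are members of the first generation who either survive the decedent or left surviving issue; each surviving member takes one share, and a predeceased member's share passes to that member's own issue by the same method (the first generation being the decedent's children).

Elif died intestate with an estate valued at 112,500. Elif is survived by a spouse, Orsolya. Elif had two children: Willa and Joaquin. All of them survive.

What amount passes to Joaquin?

Orsolya takes one-fifth of 112,500 = 22,500. The remaining 90,000 passes to the descendants.
The descendants' portion (90,000) is divided into 2 shares of 45,000: Willa and Joaquin each take 45,000.

Joaquin receives 45,000.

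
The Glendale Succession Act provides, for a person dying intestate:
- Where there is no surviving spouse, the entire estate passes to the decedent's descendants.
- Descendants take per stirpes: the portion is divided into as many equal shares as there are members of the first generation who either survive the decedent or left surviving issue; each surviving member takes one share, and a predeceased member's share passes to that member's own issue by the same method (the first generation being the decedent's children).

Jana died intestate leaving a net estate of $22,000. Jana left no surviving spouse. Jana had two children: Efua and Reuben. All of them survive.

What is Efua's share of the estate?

The entire $22,000 passes to the descendants.
That amount ($22,000) is divided into 2 shares of $11,000: Efua and Reuben each take $11,000.

Efua receives $11,000.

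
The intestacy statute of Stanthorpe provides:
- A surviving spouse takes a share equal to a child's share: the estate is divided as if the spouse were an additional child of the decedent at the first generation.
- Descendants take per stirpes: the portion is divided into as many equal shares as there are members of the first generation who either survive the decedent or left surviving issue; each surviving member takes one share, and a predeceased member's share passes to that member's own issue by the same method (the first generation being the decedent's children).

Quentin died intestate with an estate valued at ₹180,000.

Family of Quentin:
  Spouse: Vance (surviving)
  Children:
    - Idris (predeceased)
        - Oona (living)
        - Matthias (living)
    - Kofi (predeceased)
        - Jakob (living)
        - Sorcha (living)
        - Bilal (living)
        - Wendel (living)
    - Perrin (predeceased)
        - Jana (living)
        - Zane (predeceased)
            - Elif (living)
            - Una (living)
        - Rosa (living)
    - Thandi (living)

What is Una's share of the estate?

Una receives ₹6,000.

The spouse counts as an additional share at the children's level, so there are 5 primary shares of ₹36,000. Vance takes one such share (₹36,000).
The children's combined portion (₹144,000) is divided into 4 shares of ₹36,000: Thandi takes ₹36,000; Idris's ₹36,000 share passes to Idris's issue; Kofi's ₹36,000 share passes to Kofi's issue; Perrin's ₹36,000 share passes to Perrin's issue.
Idris's share (₹36,000) is divided into 2 shares of ₹18,000: Oona and Matthias each take ₹18,000.
Kofi's share (₹36,000) is divided into 4 shares of ₹9,000: Jakob, Sorcha, Bilal, and Wendel each take ₹9,000.
Perrin's share (₹36,000) is divided into 3 shares of ₹12,000: Jana and Rosa each take ₹12,000; Zane's ₹12,000 share passes to Zane's issue.
Zane's share (₹12,000) is divided into 2 shares of ₹6,000: Elif and Una each take ₹6,000.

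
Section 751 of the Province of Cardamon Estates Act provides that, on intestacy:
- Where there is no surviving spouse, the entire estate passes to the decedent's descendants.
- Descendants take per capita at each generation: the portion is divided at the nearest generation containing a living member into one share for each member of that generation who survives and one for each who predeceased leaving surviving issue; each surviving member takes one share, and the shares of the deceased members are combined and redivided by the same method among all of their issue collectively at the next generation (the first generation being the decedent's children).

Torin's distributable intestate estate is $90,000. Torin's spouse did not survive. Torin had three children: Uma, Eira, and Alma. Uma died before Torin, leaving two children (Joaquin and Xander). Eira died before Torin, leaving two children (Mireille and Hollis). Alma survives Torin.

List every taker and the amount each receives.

Joaquin: $15,000; Xander: $15,000; Mireille: $15,000; Hollis: $15,000; Alma: $30,000

The entire $90,000 passes to the descendants.
That amount ($90,000) is divided at the children's generation into 3 shares of $30,000. Alma takes $30,000. The 2 shares of the deceased (Uma and Eira) are combined into a pool of $60,000.
That pool ($60,000) is divided at the grandchildren's generation equally among Joaquin, Xander, Mireille, and Hollis: $15,000 each.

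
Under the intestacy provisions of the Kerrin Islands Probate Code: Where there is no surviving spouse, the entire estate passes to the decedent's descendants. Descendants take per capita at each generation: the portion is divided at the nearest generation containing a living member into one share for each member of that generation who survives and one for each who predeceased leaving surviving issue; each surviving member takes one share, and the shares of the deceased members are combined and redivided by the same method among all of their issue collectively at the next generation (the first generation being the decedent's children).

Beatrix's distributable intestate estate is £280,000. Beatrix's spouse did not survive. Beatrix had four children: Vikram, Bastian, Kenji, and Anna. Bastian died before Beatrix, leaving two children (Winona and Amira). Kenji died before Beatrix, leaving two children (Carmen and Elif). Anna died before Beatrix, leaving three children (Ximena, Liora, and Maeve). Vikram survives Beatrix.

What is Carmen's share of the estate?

Carmen receives £30,000.

The entire £280,000 passes to the descendants.
That amount (£280,000) is divided at the children's generation into 4 shares of £70,000. Vikram takes £70,000. The 3 shares of the deceased (Bastian, Kenji, and Anna) are combined into a pool of £210,000.
That pool (£210,000) is divided at the grandchildren's generation equally among Winona, Amira, Carmen, Elif, Ximena, Liora, and Maeve: £30,000 each.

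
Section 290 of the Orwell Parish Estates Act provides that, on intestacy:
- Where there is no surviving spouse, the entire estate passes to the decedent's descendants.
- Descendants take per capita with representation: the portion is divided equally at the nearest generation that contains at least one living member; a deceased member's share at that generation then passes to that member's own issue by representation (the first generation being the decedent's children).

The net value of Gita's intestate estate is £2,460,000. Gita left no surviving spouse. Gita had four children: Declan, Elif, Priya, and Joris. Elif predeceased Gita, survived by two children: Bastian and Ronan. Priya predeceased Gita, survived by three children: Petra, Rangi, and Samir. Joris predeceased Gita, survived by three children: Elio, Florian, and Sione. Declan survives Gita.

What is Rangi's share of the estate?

The entire £2,460,000 passes to the descendants.
That amount (£2,460,000) is divided into 4 shares of £615,000: Declan takes £615,000; Elif's £615,000 share passes to Elif's issue; Priya's £615,000 share passes to Priya's issue; Joris's £615,000 share passes to Joris's issue.
Elif's share (£615,000) is divided into 2 shares of £307,500: Bastian and Ronan each take £307,500.
Priya's share (£615,000) is divided into 3 shares of £205,000: Petra, Rangi, and Samir each take £205,000.
Joris's share (£615,000) is divided into 3 shares of £205,000: Elio, Florian, and Sione each take £205,000.

Rangi receives £205,000.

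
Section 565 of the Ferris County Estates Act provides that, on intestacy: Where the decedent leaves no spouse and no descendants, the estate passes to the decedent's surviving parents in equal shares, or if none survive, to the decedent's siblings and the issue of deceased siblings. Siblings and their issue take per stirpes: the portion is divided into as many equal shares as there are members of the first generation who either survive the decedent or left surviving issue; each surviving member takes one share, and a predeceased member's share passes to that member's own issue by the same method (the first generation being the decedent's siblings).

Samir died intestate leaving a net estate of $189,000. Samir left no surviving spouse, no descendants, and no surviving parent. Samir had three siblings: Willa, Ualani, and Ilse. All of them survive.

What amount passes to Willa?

Willa receives $63,000.

The entire $189,000 passes to the siblings and their issue.
That amount ($189,000) is divided into 3 shares of $63,000: Willa, Ualani, and Ilse each take $63,000.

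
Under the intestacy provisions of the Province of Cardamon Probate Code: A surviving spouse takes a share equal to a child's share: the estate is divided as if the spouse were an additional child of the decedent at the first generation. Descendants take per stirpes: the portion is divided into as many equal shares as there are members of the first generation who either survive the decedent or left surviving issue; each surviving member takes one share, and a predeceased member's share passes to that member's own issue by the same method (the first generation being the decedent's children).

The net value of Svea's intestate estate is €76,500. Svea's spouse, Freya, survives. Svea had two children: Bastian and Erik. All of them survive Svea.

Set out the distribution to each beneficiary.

The spouse counts as an additional share at the children's level, so there are 3 primary shares of €25,500. Freya takes one such share (€25,500).
The children's combined portion (€51,000) is divided into 2 shares of €25,500: Bastian and Erik each take €25,500.

Freya: €25,500; Bastian: €25,500; Erik: €25,500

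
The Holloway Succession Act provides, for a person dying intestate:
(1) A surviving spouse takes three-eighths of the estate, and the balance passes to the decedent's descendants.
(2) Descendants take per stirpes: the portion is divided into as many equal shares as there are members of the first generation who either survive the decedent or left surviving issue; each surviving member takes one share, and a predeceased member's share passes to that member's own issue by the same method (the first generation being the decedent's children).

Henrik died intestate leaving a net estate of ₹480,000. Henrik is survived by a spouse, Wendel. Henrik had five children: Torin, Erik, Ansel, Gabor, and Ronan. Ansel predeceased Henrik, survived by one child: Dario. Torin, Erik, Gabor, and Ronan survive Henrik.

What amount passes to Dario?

Dario receives ₹60,000.

Wendel takes three-eighths of ₹480,000 = ₹180,000. The remaining ₹300,000 passes to the descendants.
The descendants' portion (₹300,000) is divided into 5 shares of ₹60,000: Torin, Erik, Gabor, and Ronan each take ₹60,000; Ansel's ₹60,000 share passes to Ansel's issue.
Ansel's share (₹60,000) passes entirely to Dario.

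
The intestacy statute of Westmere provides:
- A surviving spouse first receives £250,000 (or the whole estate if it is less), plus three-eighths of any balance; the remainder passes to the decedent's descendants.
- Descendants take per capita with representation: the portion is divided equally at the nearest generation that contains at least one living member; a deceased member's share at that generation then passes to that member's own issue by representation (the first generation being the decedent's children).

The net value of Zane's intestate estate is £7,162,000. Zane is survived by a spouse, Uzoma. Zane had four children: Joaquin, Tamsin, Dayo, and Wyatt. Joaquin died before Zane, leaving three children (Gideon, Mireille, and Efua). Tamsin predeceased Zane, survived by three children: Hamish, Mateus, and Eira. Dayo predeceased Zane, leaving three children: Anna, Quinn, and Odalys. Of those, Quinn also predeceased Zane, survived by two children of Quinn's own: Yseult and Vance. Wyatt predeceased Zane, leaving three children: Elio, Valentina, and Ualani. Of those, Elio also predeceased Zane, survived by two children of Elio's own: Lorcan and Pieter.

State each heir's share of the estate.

Uzoma: £2,842,000; Gideon: £360,000; Mireille: £360,000; Efua: £360,000; Hamish: £360,000; Mateus: £360,000; Eira: £360,000; Anna: £360,000; Yseult: £180,000; Vance: £180,000; Odalys: £360,000; Lorcan: £180,000; Pieter: £180,000; Valentina: £360,000; Ualani: £360,000

Uzoma first takes £250,000, leaving a balance of £6,912,000. Uzoma then takes three-eighths of the balance (£2,592,000), for a total of £2,842,000. The remaining £4,320,000 passes to the descendants.
No child survives, so the initial division is made at the grandchildren's generation.
The descendants' portion (£4,320,000) is divided into 12 shares of £360,000: Gideon, Mireille, Efua, Hamish, Mateus, Eira, Anna, Odalys, Valentina, and Ualani each take £360,000; Quinn's £360,000 share passes to Quinn's issue; Elio's £360,000 share passes to Elio's issue.
Quinn's share (£360,000) is divided into 2 shares of £180,000: Yseult and Vance each take £180,000.
Elio's share (£360,000) is divided into 2 shares of £180,000: Lorcan and Pieter each take £180,000.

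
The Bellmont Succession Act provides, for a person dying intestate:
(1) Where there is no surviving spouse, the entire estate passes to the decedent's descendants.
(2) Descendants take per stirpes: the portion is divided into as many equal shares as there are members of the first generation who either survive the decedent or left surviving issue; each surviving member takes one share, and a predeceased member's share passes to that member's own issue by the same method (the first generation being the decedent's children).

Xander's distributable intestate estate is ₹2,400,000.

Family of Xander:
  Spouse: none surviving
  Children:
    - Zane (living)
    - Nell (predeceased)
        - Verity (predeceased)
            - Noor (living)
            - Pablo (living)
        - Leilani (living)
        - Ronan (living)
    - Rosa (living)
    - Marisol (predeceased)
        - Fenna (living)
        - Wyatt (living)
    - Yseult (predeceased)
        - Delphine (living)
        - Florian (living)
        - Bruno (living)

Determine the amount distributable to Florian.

Florian receives ₹160,000.

The entire ₹2,400,000 passes to the descendants.
That amount (₹2,400,000) is divided into 5 shares of ₹480,000: Zane and Rosa each take ₹480,000; Nell's ₹480,000 share passes to Nell's issue; Marisol's ₹480,000 share passes to Marisol's issue; Yseult's ₹480,000 share passes to Yseult's issue.
Nell's share (₹480,000) is divided into 3 shares of ₹160,000: Leilani and Ronan each take ₹160,000; Verity's ₹160,000 share passes to Verity's issue.
Verity's share (₹160,000) is divided into 2 shares of ₹80,000: Noor and Pablo each take ₹80,000.
Marisol's share (₹480,000) is divided into 2 shares of ₹240,000: Fenna and Wyatt each take ₹240,000.
Yseult's share (₹480,000) is divided into 3 shares of ₹160,000: Delphine, Florian, and Bruno each take ₹160,000.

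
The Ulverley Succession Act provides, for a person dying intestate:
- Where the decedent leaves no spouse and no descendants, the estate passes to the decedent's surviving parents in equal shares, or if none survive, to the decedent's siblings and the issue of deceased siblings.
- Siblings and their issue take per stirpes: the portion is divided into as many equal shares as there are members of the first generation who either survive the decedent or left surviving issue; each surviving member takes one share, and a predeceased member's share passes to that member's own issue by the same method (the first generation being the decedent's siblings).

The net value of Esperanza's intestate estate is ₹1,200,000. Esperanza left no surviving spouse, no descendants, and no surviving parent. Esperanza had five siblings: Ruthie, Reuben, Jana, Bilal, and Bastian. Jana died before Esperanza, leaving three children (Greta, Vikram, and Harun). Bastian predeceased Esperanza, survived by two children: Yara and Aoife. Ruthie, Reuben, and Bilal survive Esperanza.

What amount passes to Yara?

The entire ₹1,200,000 passes to the siblings and their issue.
That amount (₹1,200,000) is divided into 5 shares of ₹240,000: Ruthie, Reuben, and Bilal each take ₹240,000; Jana's ₹240,000 share passes to Jana's issue; Bastian's ₹240,000 share passes to Bastian's issue.
Jana's share (₹240,000) is divided into 3 shares of ₹80,000: Greta, Vikram, and Harun each take ₹80,000.
Bastian's share (₹240,000) is divided into 2 shares of ₹120,000: Yara and Aoife each take ₹120,000.

Yara receives ₹120,000.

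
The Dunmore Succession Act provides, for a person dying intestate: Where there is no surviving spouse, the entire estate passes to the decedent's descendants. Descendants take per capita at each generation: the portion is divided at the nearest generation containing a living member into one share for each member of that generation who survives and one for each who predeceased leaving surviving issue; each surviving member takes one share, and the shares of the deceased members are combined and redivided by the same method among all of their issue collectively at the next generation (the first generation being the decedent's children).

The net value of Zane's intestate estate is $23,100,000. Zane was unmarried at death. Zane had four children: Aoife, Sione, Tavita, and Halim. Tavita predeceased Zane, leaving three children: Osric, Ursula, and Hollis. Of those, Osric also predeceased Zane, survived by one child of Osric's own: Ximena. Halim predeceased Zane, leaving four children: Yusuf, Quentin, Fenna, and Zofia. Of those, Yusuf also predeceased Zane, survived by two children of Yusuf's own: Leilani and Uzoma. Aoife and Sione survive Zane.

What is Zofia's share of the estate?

The entire $23,100,000 passes to the descendants.
That amount ($23,100,000) is divided at the children's generation into 4 shares of $5,775,000. Aoife and Sione each take $5,775,000. The 2 shares of the deceased (Tavita and Halim) are combined into a pool of $11,550,000.
That pool ($11,550,000) is divided at the grandchildren's generation into 7 shares of $1,650,000. Ursula, Hollis, Quentin, Fenna, and Zofia each take $1,650,000. The 2 shares of the deceased (Osric and Yusuf) are combined into a pool of $3,300,000.
That pool ($3,300,000) is divided at the great-grandchildren's generation equally among Ximena, Leilani, and Uzoma: $1,100,000 each.

Zofia receives $1,650,000.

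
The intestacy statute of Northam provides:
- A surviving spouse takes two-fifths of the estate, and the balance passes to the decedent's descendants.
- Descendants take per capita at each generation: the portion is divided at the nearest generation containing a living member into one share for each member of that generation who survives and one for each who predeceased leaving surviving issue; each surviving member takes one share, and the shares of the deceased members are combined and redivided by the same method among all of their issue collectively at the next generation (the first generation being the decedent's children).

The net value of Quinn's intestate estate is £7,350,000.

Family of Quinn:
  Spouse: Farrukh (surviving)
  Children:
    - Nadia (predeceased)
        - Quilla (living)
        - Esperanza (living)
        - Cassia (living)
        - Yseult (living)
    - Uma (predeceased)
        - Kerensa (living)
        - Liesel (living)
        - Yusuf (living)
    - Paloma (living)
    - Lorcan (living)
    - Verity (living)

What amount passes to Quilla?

Quilla receives £252,000.

Farrukh takes two-fifths of £7,350,000 = £2,940,000. The remaining £4,410,000 passes to the descendants.
The descendants' portion (£4,410,000) is divided at the children's generation into 5 shares of £882,000. Paloma, Lorcan, and Verity each take £882,000. The 2 shares of the deceased (Nadia and Uma) are combined into a pool of £1,764,000.
That pool (£1,764,000) is divided at the grandchildren's generation equally among Quilla, Esperanza, Cassia, Yseult, Kerensa, Liesel, and Yusuf: £252,000 each.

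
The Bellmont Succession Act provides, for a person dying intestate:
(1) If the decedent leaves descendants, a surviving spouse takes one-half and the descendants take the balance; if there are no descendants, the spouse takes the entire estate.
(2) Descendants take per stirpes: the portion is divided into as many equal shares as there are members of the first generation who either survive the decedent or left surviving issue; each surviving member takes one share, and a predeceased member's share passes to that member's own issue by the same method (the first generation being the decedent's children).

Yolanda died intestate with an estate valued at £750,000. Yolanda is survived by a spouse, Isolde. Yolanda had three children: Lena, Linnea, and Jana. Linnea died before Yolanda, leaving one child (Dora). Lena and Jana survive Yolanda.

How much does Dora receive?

Isolde takes one-half of £750,000 = £375,000. The remaining £375,000 passes to the descendants.
The descendants' portion (£375,000) is divided into 3 shares of £125,000: Lena and Jana each take £125,000; Linnea's £125,000 share passes to Linnea's issue.
Linnea's share (£125,000) passes entirely to Dora.

Dora receives £125,000.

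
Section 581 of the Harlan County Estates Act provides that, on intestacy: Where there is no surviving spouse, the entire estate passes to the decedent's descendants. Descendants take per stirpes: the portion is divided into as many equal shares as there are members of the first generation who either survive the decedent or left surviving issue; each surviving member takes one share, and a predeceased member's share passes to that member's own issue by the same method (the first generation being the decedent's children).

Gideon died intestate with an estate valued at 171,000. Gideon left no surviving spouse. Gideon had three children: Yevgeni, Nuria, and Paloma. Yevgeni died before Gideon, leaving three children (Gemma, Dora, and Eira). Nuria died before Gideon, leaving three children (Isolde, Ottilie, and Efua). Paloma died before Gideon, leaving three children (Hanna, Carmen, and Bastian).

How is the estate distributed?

The entire 171,000 passes to the descendants.
That amount (171,000) is divided into 3 shares of 57,000: Yevgeni's 57,000 share passes to Yevgeni's issue; Nuria's 57,000 share passes to Nuria's issue; Paloma's 57,000 share passes to Paloma's issue.
Yevgeni's share (57,000) is divided into 3 shares of 19,000: Gemma, Dora, and Eira each take 19,000.
Nuria's share (57,000) is divided into 3 shares of 19,000: Isolde, Ottilie, and Efua each take 19,000.
Paloma's share (57,000) is divided into 3 shares of 19,000: Hanna, Carmen, and Bastian each take 19,000.

Gemma: 19,000; Dora: 19,000; Eira: 19,000; Isolde: 19,000; Ottilie: 19,000; Efua: 19,000; Hanna: 19,000; Carmen: 19,000; Bastian: 19,000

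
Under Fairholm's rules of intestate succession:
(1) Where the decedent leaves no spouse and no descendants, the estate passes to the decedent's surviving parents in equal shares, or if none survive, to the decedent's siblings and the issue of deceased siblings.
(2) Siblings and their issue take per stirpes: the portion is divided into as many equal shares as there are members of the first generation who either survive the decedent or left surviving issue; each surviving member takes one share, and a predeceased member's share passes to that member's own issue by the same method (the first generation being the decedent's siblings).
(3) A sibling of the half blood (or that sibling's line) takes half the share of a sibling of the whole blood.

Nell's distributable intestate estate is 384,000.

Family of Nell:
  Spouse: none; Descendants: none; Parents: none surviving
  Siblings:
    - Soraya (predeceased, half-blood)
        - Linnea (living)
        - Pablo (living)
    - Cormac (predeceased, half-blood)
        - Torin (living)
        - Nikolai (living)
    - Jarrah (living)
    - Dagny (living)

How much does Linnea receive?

Linnea receives 32,000.

The entire 384,000 passes to the siblings and their issue.
Counting each half-blood sibling's line as half a unit, there are 3 units in 384,000, so one unit is 128,000. Whole-blood lines (Jarrah and Dagny) take 128,000 each; half-blood lines (Soraya and Cormac) take 64,000 each.
Soraya's share (64,000) is divided into 2 shares of 32,000: Linnea and Pablo each take 32,000.
Cormac's share (64,000) is divided into 2 shares of 32,000: Torin and Nikolai each take 32,000.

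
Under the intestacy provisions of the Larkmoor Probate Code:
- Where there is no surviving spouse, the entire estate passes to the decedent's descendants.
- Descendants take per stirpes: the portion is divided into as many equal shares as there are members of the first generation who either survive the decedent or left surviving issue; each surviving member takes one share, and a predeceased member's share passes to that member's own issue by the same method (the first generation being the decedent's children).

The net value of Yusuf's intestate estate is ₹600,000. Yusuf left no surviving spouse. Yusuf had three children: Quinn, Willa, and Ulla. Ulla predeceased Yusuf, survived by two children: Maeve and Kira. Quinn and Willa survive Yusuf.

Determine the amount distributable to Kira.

The entire ₹600,000 passes to the descendants.
That amount (₹600,000) is divided into 3 shares of ₹200,000: Quinn and Willa each take ₹200,000; Ulla's ₹200,000 share passes to Ulla's issue.
Ulla's share (₹200,000) is divided into 2 shares of ₹100,000: Maeve and Kira each take ₹100,000.

Kira receives ₹100,000.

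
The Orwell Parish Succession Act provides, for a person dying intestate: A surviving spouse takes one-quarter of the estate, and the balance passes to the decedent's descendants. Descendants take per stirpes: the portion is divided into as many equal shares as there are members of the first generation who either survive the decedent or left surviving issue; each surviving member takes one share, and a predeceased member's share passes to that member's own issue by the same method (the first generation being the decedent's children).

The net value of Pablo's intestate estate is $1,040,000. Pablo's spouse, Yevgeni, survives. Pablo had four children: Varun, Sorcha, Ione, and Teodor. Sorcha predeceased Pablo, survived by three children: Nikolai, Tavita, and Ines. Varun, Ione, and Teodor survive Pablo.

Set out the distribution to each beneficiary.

Yevgeni: $260,000; Varun: $195,000; Nikolai: $65,000; Tavita: $65,000; Ines: $65,000; Ione: $195,000; Teodor: $195,000

Yevgeni takes one-quarter of $1,040,000 = $260,000. The remaining $780,000 passes to the descendants.
The descendants' portion ($780,000) is divided into 4 shares of $195,000: Varun, Ione, and Teodor each take $195,000; Sorcha's $195,000 share passes to Sorcha's issue.
Sorcha's share ($195,000) is divided into 3 shares of $65,000: Nikolai, Tavita, and Ines each take $65,000.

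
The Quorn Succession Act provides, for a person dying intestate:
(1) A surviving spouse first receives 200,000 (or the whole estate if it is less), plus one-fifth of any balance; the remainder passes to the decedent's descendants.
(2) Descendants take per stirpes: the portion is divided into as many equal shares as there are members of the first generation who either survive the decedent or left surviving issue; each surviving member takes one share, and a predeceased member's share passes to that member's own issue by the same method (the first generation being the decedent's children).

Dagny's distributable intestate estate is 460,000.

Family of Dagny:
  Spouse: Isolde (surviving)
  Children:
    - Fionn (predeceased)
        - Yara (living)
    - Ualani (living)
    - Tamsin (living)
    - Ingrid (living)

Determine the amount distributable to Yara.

Yara receives 52,000.

Isolde first takes 200,000, leaving a balance of 260,000. Isolde then takes one-fifth of the balance (52,000), for a total of 252,000. The remaining 208,000 passes to the descendants.
The descendants' portion (208,000) is divided into 4 shares of 52,000: Ualani, Tamsin, and Ingrid each take 52,000; Fionn's 52,000 share passes to Fionn's issue.
Fionn's share (52,000) passes entirely to Yara.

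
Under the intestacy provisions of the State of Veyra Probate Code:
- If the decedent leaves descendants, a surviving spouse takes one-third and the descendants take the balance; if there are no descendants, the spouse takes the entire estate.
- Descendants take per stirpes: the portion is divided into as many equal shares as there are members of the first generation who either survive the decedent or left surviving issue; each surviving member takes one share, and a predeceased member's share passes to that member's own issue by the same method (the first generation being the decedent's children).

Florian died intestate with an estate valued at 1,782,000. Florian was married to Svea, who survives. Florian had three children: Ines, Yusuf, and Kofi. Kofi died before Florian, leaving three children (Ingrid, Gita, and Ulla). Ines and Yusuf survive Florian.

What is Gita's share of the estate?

Gita receives 132,000.

Svea takes one-third of 1,782,000 = 594,000. The remaining 1,188,000 passes to the descendants.
The descendants' portion (1,188,000) is divided into 3 shares of 396,000: Ines and Yusuf each take 396,000; Kofi's 396,000 share passes to Kofi's issue.
Kofi's share (396,000) is divided into 3 shares of 132,000: Ingrid, Gita, and Ulla each take 132,000.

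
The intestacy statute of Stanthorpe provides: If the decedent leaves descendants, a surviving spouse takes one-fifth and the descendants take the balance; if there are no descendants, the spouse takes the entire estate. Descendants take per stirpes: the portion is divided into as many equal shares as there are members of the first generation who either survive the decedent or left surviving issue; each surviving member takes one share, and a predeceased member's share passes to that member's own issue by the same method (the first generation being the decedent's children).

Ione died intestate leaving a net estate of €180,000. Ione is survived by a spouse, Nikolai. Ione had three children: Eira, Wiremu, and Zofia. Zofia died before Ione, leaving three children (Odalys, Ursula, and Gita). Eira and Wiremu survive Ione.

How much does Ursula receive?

Ursula receives €16,000.

Nikolai takes one-fifth of €180,000 = €36,000. The remaining €144,000 passes to the descendants.
The descendants' portion (€144,000) is divided into 3 shares of €48,000: Eira and Wiremu each take €48,000; Zofia's €48,000 share passes to Zofia's issue.
Zofia's share (€48,000) is divided into 3 shares of €16,000: Odalys, Ursula, and Gita each take €16,000.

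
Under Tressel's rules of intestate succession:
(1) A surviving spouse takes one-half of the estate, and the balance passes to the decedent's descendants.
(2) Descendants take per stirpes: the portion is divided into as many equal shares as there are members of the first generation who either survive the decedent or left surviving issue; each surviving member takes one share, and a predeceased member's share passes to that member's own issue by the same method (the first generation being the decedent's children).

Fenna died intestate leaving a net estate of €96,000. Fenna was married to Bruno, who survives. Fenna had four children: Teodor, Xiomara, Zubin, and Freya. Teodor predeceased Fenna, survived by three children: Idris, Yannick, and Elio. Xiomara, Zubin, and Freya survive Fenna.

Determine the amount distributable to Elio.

Bruno takes one-half of €96,000 = €48,000. The remaining €48,000 passes to the descendants.
The descendants' portion (€48,000) is divided into 4 shares of €12,000: Xiomara, Zubin, and Freya each take €12,000; Teodor's €12,000 share passes to Teodor's issue.
Teodor's share (€12,000) is divided into 3 shares of €4,000: Idris, Yannick, and Elio each take €4,000.

Elio receives €4,000.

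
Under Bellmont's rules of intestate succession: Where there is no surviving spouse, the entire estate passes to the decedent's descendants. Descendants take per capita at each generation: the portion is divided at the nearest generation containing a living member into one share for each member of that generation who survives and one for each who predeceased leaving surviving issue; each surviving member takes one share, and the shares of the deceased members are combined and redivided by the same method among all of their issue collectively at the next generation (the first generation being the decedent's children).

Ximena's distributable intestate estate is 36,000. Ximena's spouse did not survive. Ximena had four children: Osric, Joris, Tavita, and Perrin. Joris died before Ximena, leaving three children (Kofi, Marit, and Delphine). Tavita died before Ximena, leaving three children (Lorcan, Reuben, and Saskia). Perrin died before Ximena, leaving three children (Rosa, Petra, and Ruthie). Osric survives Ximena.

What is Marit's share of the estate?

The entire 36,000 passes to the descendants.
That amount (36,000) is divided at the children's generation into 4 shares of 9,000. Osric takes 9,000. The 3 shares of the deceased (Joris, Tavita, and Perrin) are combined into a pool of 27,000.
That pool (27,000) is divided at the grandchildren's generation equally among Kofi, Marit, Delphine, Lorcan, Reuben, Saskia, Rosa, Petra, and Ruthie: 3,000 each.

Marit receives 3,000.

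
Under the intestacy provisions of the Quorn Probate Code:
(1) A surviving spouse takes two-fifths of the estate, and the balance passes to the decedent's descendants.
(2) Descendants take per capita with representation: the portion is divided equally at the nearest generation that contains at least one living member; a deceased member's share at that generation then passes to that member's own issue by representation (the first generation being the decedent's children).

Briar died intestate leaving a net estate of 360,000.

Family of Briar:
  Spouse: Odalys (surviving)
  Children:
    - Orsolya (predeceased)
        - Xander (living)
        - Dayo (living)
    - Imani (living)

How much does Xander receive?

Odalys takes two-fifths of 360,000 = 144,000. The remaining 216,000 passes to the descendants.
The descendants' portion (216,000) is divided into 2 shares of 108,000: Imani takes 108,000; Orsolya's 108,000 share passes to Orsolya's issue.
Orsolya's share (108,000) is divided into 2 shares of 54,000: Xander and Dayo each take 54,000.

Xander receives 54,000.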